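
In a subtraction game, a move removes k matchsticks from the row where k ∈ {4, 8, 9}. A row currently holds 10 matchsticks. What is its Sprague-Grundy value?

Compute g(0), g(1), … for moves {4, 8, 9}:
k:     0  1  2  3  4  5  6  7  8  9 10
g(k):  0  0  0  0  1  1  1  1  2  2  2
So g(10) = 2.

2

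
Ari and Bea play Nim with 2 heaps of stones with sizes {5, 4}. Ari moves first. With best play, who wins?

Ari wins

Nim-sum: 5 ^ 4 = 1.
The nim-sum is 1 ≠ 0, so this is an N-position: the player to move can win; Ari has a winning move.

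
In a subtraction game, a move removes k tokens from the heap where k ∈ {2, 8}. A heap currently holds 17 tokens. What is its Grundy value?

Build the Grundy sequence with g(k) = mex{g(k−s) : s ∈ {2, 8}, s ≤ k}:
k:     0  1  2  3  4  5  6  7  8  9 10 11 12 13 14 15 16 17
g(k):  0  0  1  1  0  0  1  1  2  2  0  0  1  1  0  0  1  1
So g(17) = 1.

1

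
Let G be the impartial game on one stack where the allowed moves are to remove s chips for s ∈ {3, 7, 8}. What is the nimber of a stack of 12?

0

Build the Grundy sequence with g(k) = mex{g(k−s) : s ∈ {3, 7, 8}, s ≤ k}:
k:     0  1  2  3  4  5  6  7  8  9 10 11 12
g(k):  0  0  0  1  1  1  0  2  2  1  3  0  0
So g(12) = 0.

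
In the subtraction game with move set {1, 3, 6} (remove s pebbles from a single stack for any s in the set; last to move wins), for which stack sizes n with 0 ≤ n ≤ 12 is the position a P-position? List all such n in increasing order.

0, 2, 4, 9, 11

Build the Grundy sequence with g(k) = mex{g(k−s) : s ∈ {1, 3, 6}, s ≤ k}:
k:     0  1  2  3  4  5  6  7  8  9 10 11 12
g(k):  0  1  0  1  0  1  2  3  2  0  1  0  1
The P-positions (g = 0) in 0..12 are 0, 2, 4, 9, 11.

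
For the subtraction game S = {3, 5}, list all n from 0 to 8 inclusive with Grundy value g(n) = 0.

0, 1, 2, 8

Build the Grundy sequence with g(k) = mex{g(k−s) : s ∈ {3, 5}, s ≤ k}:
k:     0  1  2  3  4  5  6  7  8
g(k):  0  0  0  1  1  1  2  2  0
The P-positions (g = 0) in 0..8 are 0, 1, 2, 8.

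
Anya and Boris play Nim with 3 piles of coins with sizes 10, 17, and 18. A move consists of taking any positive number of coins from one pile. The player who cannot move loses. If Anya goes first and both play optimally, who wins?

Anya wins

Compute the nim-sum pairwise:
10 ^ 17 = 27
27 ^ 18 = 9
The nim-sum is 9 ≠ 0, so this is an N-position: the player to move can win; Anya has a winning move.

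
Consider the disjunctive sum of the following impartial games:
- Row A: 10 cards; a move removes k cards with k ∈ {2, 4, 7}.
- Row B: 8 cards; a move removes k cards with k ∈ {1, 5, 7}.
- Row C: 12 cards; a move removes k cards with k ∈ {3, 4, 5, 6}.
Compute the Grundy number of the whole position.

3

Build the Grundy sequence for row A with g(k) = mex{g(k−s) : s ∈ {2, 4, 7}, s ≤ k}:
k:     0  1  2  3  4  5  6  7  8  9 10
g(k):  0  0  1  1  2  2  0  3  1  0  2
So g(10) = 2.
For row B, compute g(0), g(1), … with moves {1, 5, 7}:
k:     0  1  2  3  4  5  6  7  8
g(k):  0  1  0  1  0  1  0  1  0
So g(8) = 0.
Build the Grundy sequence for row C with g(k) = mex{g(k−s) : s ∈ {3, 4, 5, 6}, s ≤ k}:
g(0) = mex{} = 0
g(1) = mex{} = 0
g(2) = mex{} = 0
g(3) = mex{0} = 1
g(4) = mex{0} = 1
g(5) = mex{0} = 1
g(6) = mex{0,1} = 2
g(7) = mex{0,1} = 2
g(8) = mex{0,1} = 2
g(9) = mex{1,2} = 0
g(10) = mex{1,2} = 0
g(11) = mex{1,2} = 0
g(12) = mex{0,2} = 1
So g(12) = 1.
By the Sprague-Grundy theorem, the Grundy value of a sum of independent games is the XOR of the component values.
Combined value = 2 ⊕ 0 ⊕ 1 = 3.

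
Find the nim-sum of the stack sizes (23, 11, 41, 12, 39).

30

Compute the nim-sum pairwise:
23 XOR 11 = 28
28 XOR 41 = 53
53 XOR 12 = 57
57 XOR 39 = 30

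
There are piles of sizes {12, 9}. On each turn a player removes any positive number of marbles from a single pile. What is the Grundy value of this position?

Write each in binary and XOR column by column:
  1100  (12)
  1001  (9)
  ----
  0101  (5)

5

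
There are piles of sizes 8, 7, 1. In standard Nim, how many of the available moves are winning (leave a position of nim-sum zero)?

Compute the nim-sum pairwise:
8 XOR 7 = 15
15 XOR 1 = 14
The overall nim-sum is X = 14. A pile of size p has a winning move iff p XOR X < p (reduce it to p XOR X).
  8: 8 XOR 14 = 6 < 8 — winning move (to 6).
  7: 7 XOR 14 = 9 ≥ 7 — no move.
  1: 1 XOR 14 = 15 ≥ 1 — no move.
That gives 1 winning move.

1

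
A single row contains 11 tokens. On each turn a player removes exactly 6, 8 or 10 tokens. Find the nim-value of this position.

1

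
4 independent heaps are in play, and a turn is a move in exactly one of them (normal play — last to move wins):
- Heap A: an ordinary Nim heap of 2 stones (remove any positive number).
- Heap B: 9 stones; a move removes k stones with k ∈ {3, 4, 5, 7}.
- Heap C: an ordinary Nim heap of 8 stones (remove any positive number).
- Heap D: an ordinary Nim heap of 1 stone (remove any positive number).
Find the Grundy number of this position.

8

Heap A is a plain Nim heap of size 2, so its Grundy value is 2.
Build the Grundy sequence for heap B with g(k) = mex{g(k−s) : s ∈ {3, 4, 5, 7}, s ≤ k}:
k:     0  1  2  3  4  5  6  7  8  9
g(k):  0  0  0  1  1  1  2  2  2  3
So g(9) = 3.
Heap C is a plain Nim heap of size 8, so its Grundy value is 8.
Heap D is a plain Nim heap of size 1, so its Grundy value is 1.
The value of a disjunctive sum is the nim-sum of the parts.
Combined value = 2 ⊕ 3 ⊕ 8 ⊕ 1 = 8.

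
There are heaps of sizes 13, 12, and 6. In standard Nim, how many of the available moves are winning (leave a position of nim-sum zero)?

3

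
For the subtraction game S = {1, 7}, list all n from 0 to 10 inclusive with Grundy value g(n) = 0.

0, 2, 4, 6, 8, 10

Compute g(0), g(1), … for moves {1, 7}:
g(0) = mex{} = 0
g(1) = mex{0} = 1
g(2) = mex{1} = 0
g(3) = mex{0} = 1
g(4) = mex{1} = 0
g(5) = mex{0} = 1
g(6) = mex{1} = 0
g(7) = mex{0} = 1
g(8) = mex{1} = 0
g(9) = mex{0} = 1
g(10) = mex{1} = 0
The P-positions (g = 0) in 0..10 are 0, 2, 4, 6, 8, 10.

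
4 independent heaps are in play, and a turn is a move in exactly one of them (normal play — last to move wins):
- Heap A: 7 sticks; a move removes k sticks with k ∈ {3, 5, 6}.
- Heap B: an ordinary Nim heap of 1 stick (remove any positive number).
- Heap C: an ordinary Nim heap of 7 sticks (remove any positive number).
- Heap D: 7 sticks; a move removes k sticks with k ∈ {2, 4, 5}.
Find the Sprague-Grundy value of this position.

4

Grundy values for heap A (subtraction set {3, 5, 6}):
g(0) = mex{} = 0
g(1) = mex{} = 0
g(2) = mex{} = 0
g(3) = mex{0} = 1
g(4) = mex{0} = 1
g(5) = mex{0} = 1
g(6) = mex{0,1} = 2
g(7) = mex{0,1} = 2
So g(7) = 2.
Heap B is a plain Nim heap of size 1, so its Grundy value is 1.
Heap C is a plain Nim heap of size 7, so its Grundy value is 7.
Build the Grundy sequence for heap D with g(k) = mex{g(k−s) : s ∈ {2, 4, 5}, s ≤ k}:
k:     0  1  2  3  4  5  6  7
g(k):  0  0  1  1  2  2  3  0
So g(7) = 0.
The value of a disjunctive sum is the nim-sum of the parts.
Combined value = 2 ⊕ 1 ⊕ 7 ⊕ 0 = 4.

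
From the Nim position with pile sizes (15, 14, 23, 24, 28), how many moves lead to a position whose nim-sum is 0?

Compute the nim-sum pairwise:
15 ⊕ 14 = 1
1 ⊕ 23 = 22
22 ⊕ 24 = 14
14 ⊕ 28 = 18
The overall nim-sum is X = 18. A pile of size p has a winning move iff p XOR X < p (reduce it to p XOR X).
  15: 15 XOR 18 = 29 ≥ 15 — no move.
  14: 14 XOR 18 = 28 ≥ 14 — no move.
  23: 23 XOR 18 = 5 < 23 — winning move (to 5).
  24: 24 XOR 18 = 10 < 24 — winning move (to 10).
  28: 28 XOR 18 = 14 < 28 — winning move (to 14).
That gives 3 winning moves.

3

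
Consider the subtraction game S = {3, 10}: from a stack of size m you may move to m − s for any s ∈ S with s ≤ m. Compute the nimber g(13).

0

Build the Grundy sequence with g(k) = mex{g(k−s) : s ∈ {3, 10}, s ≤ k}:
k:     0  1  2  3  4  5  6  7  8  9 10 11 12 13
g(k):  0  0  0  1  1  1  0  0  0  1  1  1  2  0
So g(13) = 0.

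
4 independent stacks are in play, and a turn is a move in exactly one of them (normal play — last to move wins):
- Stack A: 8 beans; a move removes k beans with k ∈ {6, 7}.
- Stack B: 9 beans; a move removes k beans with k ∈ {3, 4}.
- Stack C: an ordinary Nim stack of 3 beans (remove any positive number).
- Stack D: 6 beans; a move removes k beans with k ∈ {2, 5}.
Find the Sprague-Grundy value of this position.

3

Build the Grundy sequence for stack A with g(k) = mex{g(k−s) : s ∈ {6, 7}, s ≤ k}:
k:     0  1  2  3  4  5  6  7  8
g(k):  0  0  0  0  0  0  1  1  1
So g(8) = 1.
Grundy values for stack B (subtraction set {3, 4}):
g(0) = mex{} = 0
g(1) = mex{} = 0
g(2) = mex{} = 0
g(3) = mex{0} = 1
g(4) = mex{0} = 1
g(5) = mex{0} = 1
g(6) = mex{0,1} = 2
g(7) = mex{1} = 0
g(8) = mex{1} = 0
g(9) = mex{1,2} = 0
So g(9) = 0.
Stack C is a plain Nim stack of size 3, so its Grundy value is 3.
Build the Grundy sequence for stack D with g(k) = mex{g(k−s) : s ∈ {2, 5}, s ≤ k}:
k:     0  1  2  3  4  5  6
g(k):  0  0  1  1  0  2  1
So g(6) = 1.
By the Sprague-Grundy theorem, the Grundy value of a sum of independent games is the XOR of the component values.
Combined value = 1 XOR 0 XOR 3 XOR 1 = 3.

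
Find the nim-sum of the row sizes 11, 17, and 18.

8

Write each in binary and XOR column by column:
  01011  (11)
  10001  (17)
  10010  (18)
  -----
  01000  (8)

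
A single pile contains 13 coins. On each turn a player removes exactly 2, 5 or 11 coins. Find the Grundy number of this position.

Build the Grundy sequence with g(k) = mex{g(k−s) : s ∈ {2, 5, 11}, s ≤ k}:
g(0) = mex{} = 0
g(1) = mex{} = 0
g(2) = mex{0} = 1
g(3) = mex{0} = 1
g(4) = mex{1} = 0
g(5) = mex{0,1} = 2
g(6) = mex{0} = 1
g(7) = mex{1,2} = 0
g(8) = mex{1} = 0
g(9) = mex{0} = 1
g(10) = mex{0,2} = 1
g(11) = mex{0,1} = 2
g(12) = mex{0,1} = 2
g(13) = mex{0,1,2} = 3
So g(13) = 3.

3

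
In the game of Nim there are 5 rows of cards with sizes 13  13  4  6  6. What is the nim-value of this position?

4

Write each in binary and XOR column by column:
  1101  (13)
  1101  (13)
  0100  (4)
  0110  (6)
  0110  (6)
  ----
  0100  (4)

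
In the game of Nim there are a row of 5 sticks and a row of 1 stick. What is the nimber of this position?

4

In binary:
  101  (5)
  001  (1)
  ---
  100  (4)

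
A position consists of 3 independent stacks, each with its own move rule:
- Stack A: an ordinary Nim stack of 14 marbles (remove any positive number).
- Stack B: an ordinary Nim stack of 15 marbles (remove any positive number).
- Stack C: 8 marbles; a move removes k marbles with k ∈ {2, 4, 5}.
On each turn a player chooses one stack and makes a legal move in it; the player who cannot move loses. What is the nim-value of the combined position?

1

Stack A is a plain Nim stack of size 14, so its Grundy value is 14.
Stack B is a plain Nim stack of size 15, so its Grundy value is 15.
Build the Grundy sequence for stack C with g(k) = mex{g(k−s) : s ∈ {2, 4, 5}, s ≤ k}:
g(0) = mex{} = 0
g(1) = mex{} = 0
g(2) = mex{0} = 1
g(3) = mex{0} = 1
g(4) = mex{0,1} = 2
g(5) = mex{0,1} = 2
g(6) = mex{0,1,2} = 3
g(7) = mex{1,2} = 0
g(8) = mex{1,2,3} = 0
So g(8) = 0.
The value of a disjunctive sum is the nim-sum of the parts.
Combined value = 14 XOR 15 XOR 0 = 1.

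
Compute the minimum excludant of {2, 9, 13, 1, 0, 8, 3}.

4

The values 0, 1, 2, 3 are all present; 4 is the first non-negative integer missing from the set.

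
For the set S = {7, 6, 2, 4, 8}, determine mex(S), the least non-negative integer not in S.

0

0 is not in the set, so the mex is 0.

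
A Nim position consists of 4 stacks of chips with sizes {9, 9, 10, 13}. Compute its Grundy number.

Nim-sum: 9 XOR 9 XOR 10 XOR 13 = 7.

7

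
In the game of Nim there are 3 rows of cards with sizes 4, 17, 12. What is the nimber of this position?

25

In binary:
  00100  (4)
  10001  (17)
  01100  (12)
  -----
  11001  (25)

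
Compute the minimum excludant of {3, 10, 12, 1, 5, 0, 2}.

The values 0, 1, 2, 3 are all present; 4 is the first non-negative integer missing from the set.

4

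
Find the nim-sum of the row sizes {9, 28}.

Write each in binary and XOR column by column:
  01001  (9)
  11100  (28)
  -----
  10101  (21)

21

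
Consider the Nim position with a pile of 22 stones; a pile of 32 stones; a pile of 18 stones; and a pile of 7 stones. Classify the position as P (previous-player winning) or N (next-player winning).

N-position

In binary:
  010110  (22)
  100000  (32)
  010010  (18)
  000111  (7)
  ------
  100011  (35)
The nim-sum is 35 ≠ 0, so this is an N-position: the player to move can win.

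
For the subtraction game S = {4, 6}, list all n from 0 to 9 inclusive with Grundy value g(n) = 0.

0, 1, 2, 3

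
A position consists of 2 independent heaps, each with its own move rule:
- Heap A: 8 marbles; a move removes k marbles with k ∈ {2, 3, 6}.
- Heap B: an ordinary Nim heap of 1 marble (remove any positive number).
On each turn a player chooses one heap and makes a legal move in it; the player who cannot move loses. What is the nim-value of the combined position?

3

For heap A, compute g(0), g(1), … with moves {2, 3, 6}:
g(0) = mex{} = 0
g(1) = mex{} = 0
g(2) = mex{0} = 1
g(3) = mex{0} = 1
g(4) = mex{0,1} = 2
g(5) = mex{1} = 0
g(6) = mex{0,1,2} = 3
g(7) = mex{0,2} = 1
g(8) = mex{0,1,3} = 2
So g(8) = 2.
Heap B is a plain Nim heap of size 1, so its Grundy value is 1.
By the Sprague-Grundy theorem, the Grundy value of a sum of independent games is the XOR of the component values.
Combined value = 2 ⊕ 1 = 3.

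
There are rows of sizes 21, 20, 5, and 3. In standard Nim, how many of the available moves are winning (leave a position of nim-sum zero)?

3

Bitwise XOR of the heap sizes:
  10101  (21)
  10100  (20)
  00101  (5)
  00011  (3)
  -----
  00111  (7)
The overall nim-sum is X = 7. A row of size p has a winning move iff p XOR X < p (reduce it to p XOR X).
  21: 21 XOR 7 = 18 < 21 — winning move (to 18).
  20: 20 XOR 7 = 19 < 20 — winning move (to 19).
  5: 5 XOR 7 = 2 < 5 — winning move (to 2).
  3: 3 XOR 7 = 4 ≥ 3 — no move.
That gives 3 winning moves.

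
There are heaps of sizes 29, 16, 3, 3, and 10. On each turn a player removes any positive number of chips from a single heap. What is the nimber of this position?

Compute the nim-sum pairwise:
29 ^ 16 = 13
13 ^ 3 = 14
14 ^ 3 = 13
13 ^ 10 = 7

7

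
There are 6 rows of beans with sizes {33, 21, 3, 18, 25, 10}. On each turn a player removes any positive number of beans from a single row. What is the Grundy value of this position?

Compute the nim-sum pairwise:
33 ^ 21 = 52
52 ^ 3 = 55
55 ^ 18 = 37
37 ^ 25 = 60
60 ^ 10 = 54

54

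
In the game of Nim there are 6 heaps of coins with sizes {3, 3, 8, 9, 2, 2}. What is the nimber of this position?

1

Compute the nim-sum pairwise:
3 ^ 3 = 0
0 ^ 8 = 8
8 ^ 9 = 1
1 ^ 2 = 3
3 ^ 2 = 1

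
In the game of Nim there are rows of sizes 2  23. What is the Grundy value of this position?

21

Compute the nim-sum pairwise:
2 ⊕ 23 = 21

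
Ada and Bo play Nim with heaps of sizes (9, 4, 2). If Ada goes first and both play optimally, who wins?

Ada wins

Compute the nim-sum pairwise:
9 XOR 4 = 13
13 XOR 2 = 15
The nim-sum is 15 ≠ 0, so this is an N-position: the player to move can win; Ada has a winning move.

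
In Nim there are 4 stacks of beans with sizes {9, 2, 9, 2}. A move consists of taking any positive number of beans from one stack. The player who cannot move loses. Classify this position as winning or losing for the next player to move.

Losing position

Nim-sum: 9 XOR 2 XOR 9 XOR 2 = 0.
The nim-sum is 0, so this is a P-position: the player to move is in a losing position under optimal play.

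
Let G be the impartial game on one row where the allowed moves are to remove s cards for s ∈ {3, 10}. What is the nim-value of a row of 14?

0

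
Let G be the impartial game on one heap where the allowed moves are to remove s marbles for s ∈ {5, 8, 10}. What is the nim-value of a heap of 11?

2

Compute g(0), g(1), … for moves {5, 8, 10}:
k:     0  1  2  3  4  5  6  7  8  9 10 11
g(k):  0  0  0  0  0  1  1  1  1  1  2  2
So g(11) = 2.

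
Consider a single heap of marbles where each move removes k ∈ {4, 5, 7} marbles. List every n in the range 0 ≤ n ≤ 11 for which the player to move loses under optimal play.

Build the Grundy sequence with g(k) = mex{g(k−s) : s ∈ {4, 5, 7}, s ≤ k}:
g(0) = mex{} = 0
g(1) = mex{} = 0
g(2) = mex{} = 0
g(3) = mex{} = 0
g(4) = mex{0} = 1
g(5) = mex{0} = 1
g(6) = mex{0} = 1
g(7) = mex{0} = 1
g(8) = mex{0,1} = 2
g(9) = mex{0,1} = 2
g(10) = mex{0,1} = 2
g(11) = mex{1} = 0
The P-positions (g = 0) in 0..11 are 0, 1, 2, 3, 11.

0, 1, 2, 3, 11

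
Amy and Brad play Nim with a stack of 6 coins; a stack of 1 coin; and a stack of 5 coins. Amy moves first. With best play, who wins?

Write each in binary and XOR column by column:
  110  (6)
  001  (1)
  101  (5)
  ---
  010  (2)
The nim-sum is 2 ≠ 0, so this is an N-position: the player to move can win; Amy has a winning move.

Amy wins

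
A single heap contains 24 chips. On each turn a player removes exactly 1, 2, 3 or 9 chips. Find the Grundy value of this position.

Build the Grundy sequence with g(k) = mex{g(k−s) : s ∈ {1, 2, 3, 9}, s ≤ k}:
k:     0  1  2  3  4  5  6  7  8  9 10 11 12 13 14 15 16 17 18 19 20 21 22 23 24
g(k):  0  1  2  3  0  1  2  3  0  1  2  3  0  1  2  3  0  1  2  3  0  1  2  3  0
So g(24) = 0.

0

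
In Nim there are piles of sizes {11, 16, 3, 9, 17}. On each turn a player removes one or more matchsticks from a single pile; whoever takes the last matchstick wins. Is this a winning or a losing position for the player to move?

Losing position

Nim-sum: 11 ⊕ 16 ⊕ 3 ⊕ 9 ⊕ 17 = 0.
The nim-sum is 0, so this is a P-position: the player to move is in a losing position under optimal play.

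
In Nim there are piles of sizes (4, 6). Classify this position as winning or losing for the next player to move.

Winning position

Nim-sum: 4 ⊕ 6 = 2.
The nim-sum is 2 ≠ 0, so this is an N-position: the player to move can win.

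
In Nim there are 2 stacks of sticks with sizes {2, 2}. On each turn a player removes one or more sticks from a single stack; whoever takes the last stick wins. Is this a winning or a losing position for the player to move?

Losing position

Write each in binary and XOR column by column:
  10  (2)
  10  (2)
  --
  00  (0)
The nim-sum is 0, so this is a P-position: the player to move is in a losing position under optimal play.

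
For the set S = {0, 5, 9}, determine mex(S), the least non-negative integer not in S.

1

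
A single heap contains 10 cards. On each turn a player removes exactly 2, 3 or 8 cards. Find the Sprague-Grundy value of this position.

0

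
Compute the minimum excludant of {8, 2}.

0

0 is not in the set, so the mex is 0.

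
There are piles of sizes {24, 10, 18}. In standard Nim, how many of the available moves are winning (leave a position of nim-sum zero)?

0

Write each in binary and XOR column by column:
  11000  (24)
  01010  (10)
  10010  (18)
  -----
  00000  (0)
The nim-sum is already 0, so every move leaves a nonzero nim-sum — there are no winning moves.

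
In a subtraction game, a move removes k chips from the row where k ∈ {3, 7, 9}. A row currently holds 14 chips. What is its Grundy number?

0

Grundy values for subtraction set {3, 7, 9}:
k:     0  1  2  3  4  5  6  7  8  9 10 11 12 13 14
g(k):  0  0  0  1  1  1  0  2  2  1  3  3  0  2  0
So g(14) = 0.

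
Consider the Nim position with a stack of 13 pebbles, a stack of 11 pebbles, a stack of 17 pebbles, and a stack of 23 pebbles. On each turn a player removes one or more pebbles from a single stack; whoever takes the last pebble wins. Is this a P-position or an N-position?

P-position

Compute the nim-sum pairwise:
13 ^ 11 = 6
6 ^ 17 = 23
23 ^ 23 = 0
The nim-sum is 0, so this is a P-position: the player to move is in a losing position under optimal play.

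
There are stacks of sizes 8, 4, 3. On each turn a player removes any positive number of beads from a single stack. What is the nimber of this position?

15

In binary:
  1000  (8)
  0100  (4)
  0011  (3)
  ----
  1111  (15)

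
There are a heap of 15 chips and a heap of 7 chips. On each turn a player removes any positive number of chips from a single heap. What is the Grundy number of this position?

Compute the nim-sum pairwise:
15 XOR 7 = 8

8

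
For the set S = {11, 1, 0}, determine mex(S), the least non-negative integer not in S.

2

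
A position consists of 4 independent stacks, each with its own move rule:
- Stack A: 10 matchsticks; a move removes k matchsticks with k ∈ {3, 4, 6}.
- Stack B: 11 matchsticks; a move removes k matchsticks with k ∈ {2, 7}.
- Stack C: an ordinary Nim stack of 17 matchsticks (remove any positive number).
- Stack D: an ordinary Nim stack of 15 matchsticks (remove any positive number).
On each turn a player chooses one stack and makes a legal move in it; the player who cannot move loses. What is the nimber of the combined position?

Grundy values for stack A (subtraction set {3, 4, 6}):
k:     0  1  2  3  4  5  6  7  8  9 10
g(k):  0  0  0  1  1  1  2  2  2  0  0
So g(10) = 0.
For stack B, compute g(0), g(1), … with moves {2, 7}:
k:     0  1  2  3  4  5  6  7  8  9 10 11
g(k):  0  0  1  1  0  0  1  1  2  0  0  1
So g(11) = 1.
Stack C is a plain Nim stack of size 17, so its Grundy value is 17.
Stack D is a plain Nim stack of size 15, so its Grundy value is 15.
The value of a disjunctive sum is the nim-sum of the parts.
Combined value = 0 XOR 1 XOR 17 XOR 15 = 31.

31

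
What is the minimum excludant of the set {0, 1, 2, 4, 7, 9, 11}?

The values 0, 1, 2 are all present; 3 is the first non-negative integer missing from the set.

3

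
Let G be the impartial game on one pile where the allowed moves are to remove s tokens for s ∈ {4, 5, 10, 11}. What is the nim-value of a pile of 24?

Build the Grundy sequence with g(k) = mex{g(k−s) : s ∈ {4, 5, 10, 11}, s ≤ k}:
k:     0  1  2  3  4  5  6  7  8  9 10 11 12 13 14 15 16 17 18 19 20 21 22 23 24
g(k):  0  0  0  0  1  1  1  1  2  0  2  2  3  1  3  0  0  0  0  1  1  1  1  2  0
So g(24) = 0.

0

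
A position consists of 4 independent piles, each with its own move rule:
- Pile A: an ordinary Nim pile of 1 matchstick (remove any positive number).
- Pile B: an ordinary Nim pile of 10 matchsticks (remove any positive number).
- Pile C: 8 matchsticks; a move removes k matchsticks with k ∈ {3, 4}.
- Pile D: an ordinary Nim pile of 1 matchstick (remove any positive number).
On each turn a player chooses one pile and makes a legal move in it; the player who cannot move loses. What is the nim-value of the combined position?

10

Pile A is a plain Nim pile of size 1, so its Grundy value is 1.
Pile B is a plain Nim pile of size 10, so its Grundy value is 10.
For pile C, compute g(0), g(1), … with moves {3, 4}:
k:     0  1  2  3  4  5  6  7  8
g(k):  0  0  0  1  1  1  2  0  0
So g(8) = 0.
Pile D is a plain Nim pile of size 1, so its Grundy value is 1.
The value of a disjunctive sum is the nim-sum of the parts.
Combined value = 1 ⊕ 10 ⊕ 0 ⊕ 1 = 10.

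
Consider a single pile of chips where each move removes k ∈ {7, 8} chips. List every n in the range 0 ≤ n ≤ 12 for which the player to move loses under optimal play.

0, 1, 2, 3, 4, 5, 6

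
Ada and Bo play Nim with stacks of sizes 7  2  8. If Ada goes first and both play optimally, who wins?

Ada wins

Compute the nim-sum pairwise:
7 ^ 2 = 5
5 ^ 8 = 13
The nim-sum is 13 ≠ 0, so this is an N-position: the player to move can win; Ada has a winning move.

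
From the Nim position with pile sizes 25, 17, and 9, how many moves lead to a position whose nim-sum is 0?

Nim-sum: 25 XOR 17 XOR 9 = 1.
The overall nim-sum is X = 1. A pile of size p has a winning move iff p XOR X < p (reduce it to p XOR X).
  25: 25 XOR 1 = 24 < 25 — winning move (to 24).
  17: 17 XOR 1 = 16 < 17 — winning move (to 16).
  9: 9 XOR 1 = 8 < 9 — winning move (to 8).
That gives 3 winning moves.

3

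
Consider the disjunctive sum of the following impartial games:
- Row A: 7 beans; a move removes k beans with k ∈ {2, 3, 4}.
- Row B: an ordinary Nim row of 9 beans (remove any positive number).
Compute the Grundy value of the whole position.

9

Build the Grundy sequence for row A with g(k) = mex{g(k−s) : s ∈ {2, 3, 4}, s ≤ k}:
k:     0  1  2  3  4  5  6  7
g(k):  0  0  1  1  2  2  0  0
So g(7) = 0.
Row B is a plain Nim row of size 9, so its Grundy value is 9.
By the Sprague-Grundy theorem, the Grundy value of a sum of independent games is the XOR of the component values.
Combined value = 0 XOR 9 = 9.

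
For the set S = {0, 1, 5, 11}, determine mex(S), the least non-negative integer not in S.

The values 0, 1 are all present; 2 is the first non-negative integer missing from the set.

2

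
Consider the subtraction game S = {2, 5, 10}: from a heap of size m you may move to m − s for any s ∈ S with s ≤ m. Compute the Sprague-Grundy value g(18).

Grundy values for subtraction set {2, 5, 10}:
k:     0  1  2  3  4  5  6  7  8  9 10 11 12 13 14 15 16 17 18
g(k):  0  0  1  1  0  2  1  0  0  1  1  2  2  3  3  0  0  1  1
So g(18) = 1.

1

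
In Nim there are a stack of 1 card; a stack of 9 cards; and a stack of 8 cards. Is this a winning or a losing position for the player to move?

Losing position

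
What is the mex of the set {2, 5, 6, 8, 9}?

0

0 is not in the set, so the mex is 0.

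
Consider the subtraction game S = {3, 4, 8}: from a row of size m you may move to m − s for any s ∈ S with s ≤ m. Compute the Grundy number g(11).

3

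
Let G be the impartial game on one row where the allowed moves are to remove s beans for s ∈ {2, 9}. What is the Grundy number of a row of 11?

Compute g(0), g(1), … for moves {2, 9}:
k:     0  1  2  3  4  5  6  7  8  9 10 11
g(k):  0  0  1  1  0  0  1  1  0  2  1  0
So g(11) = 0.

0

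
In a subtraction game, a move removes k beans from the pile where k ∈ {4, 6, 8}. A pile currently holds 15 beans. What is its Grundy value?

Grundy values for subtraction set {4, 6, 8}:
k:     0  1  2  3  4  5  6  7  8  9 10 11 12 13 14 15
g(k):  0  0  0  0  1  1  1  1  2  2  2  2  0  0  0  0
So g(15) = 0.

0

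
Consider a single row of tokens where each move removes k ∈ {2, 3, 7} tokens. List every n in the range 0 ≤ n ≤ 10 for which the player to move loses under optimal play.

0, 1, 5, 6, 10

Compute g(0), g(1), … for moves {2, 3, 7}:
g(0) = mex{} = 0
g(1) = mex{} = 0
g(2) = mex{0} = 1
g(3) = mex{0} = 1
g(4) = mex{0,1} = 2
g(5) = mex{1} = 0
g(6) = mex{1,2} = 0
g(7) = mex{0,2} = 1
g(8) = mex{0} = 1
g(9) = mex{0,1} = 2
g(10) = mex{1} = 0
The P-positions (g = 0) in 0..10 are 0, 1, 5, 6, 10.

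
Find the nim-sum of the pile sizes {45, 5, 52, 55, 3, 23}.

Compute the nim-sum pairwise:
45 ⊕ 5 = 40
40 ⊕ 52 = 28
28 ⊕ 55 = 43
43 ⊕ 3 = 40
40 ⊕ 23 = 63

63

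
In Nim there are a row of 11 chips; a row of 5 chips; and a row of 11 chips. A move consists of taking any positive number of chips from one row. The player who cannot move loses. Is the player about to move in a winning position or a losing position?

Winning position

Nim-sum: 11 ⊕ 5 ⊕ 11 = 5.
The nim-sum is 5 ≠ 0, so this is an N-position: the player to move can win.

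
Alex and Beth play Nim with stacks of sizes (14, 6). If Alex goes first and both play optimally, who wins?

Alex wins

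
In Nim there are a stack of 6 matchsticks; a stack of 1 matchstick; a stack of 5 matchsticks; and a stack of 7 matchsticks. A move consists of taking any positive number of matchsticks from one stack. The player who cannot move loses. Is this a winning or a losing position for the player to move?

Winning position

Write each in binary and XOR column by column:
  110  (6)
  001  (1)
  101  (5)
  111  (7)
  ---
  101  (5)
The nim-sum is 5 ≠ 0, so this is an N-position: the player to move can win.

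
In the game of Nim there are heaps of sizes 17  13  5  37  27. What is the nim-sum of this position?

39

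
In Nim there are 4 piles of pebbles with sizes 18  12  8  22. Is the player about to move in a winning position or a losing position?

Nim-sum: 18 XOR 12 XOR 8 XOR 22 = 0.
The nim-sum is 0, so this is a P-position: the player to move is in a losing position under optimal play.

Losing position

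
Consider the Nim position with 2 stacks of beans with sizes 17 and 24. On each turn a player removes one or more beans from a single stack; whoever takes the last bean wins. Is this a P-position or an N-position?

Write each in binary and XOR column by column:
  10001  (17)
  11000  (24)
  -----
  01001  (9)
The nim-sum is 9 ≠ 0, so this is an N-position: the player to move can win.

N-position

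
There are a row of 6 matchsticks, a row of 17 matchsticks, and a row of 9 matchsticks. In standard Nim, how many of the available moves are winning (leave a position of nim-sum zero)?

Bitwise XOR of the heap sizes:
  00110  (6)
  10001  (17)
  01001  (9)
  -----
  11110  (30)
The overall nim-sum is X = 30. A row of size p has a winning move iff p XOR X < p (reduce it to p XOR X).
  6: 6 XOR 30 = 24 ≥ 6 — no move.
  17: 17 XOR 30 = 15 < 17 — winning move (to 15).
  9: 9 XOR 30 = 23 ≥ 9 — no move.
That gives 1 winning move.

1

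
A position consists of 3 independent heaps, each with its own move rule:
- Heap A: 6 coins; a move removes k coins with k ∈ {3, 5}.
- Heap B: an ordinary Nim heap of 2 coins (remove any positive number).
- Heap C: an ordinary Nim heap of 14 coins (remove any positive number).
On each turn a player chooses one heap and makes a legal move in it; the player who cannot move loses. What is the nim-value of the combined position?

14

Build the Grundy sequence for heap A with g(k) = mex{g(k−s) : s ∈ {3, 5}, s ≤ k}:
k:     0  1  2  3  4  5  6
g(k):  0  0  0  1  1  1  2
So g(6) = 2.
Heap B is a plain Nim heap of size 2, so its Grundy value is 2.
Heap C is a plain Nim heap of size 14, so its Grundy value is 14.
By the Sprague-Grundy theorem, the Grundy value of a sum of independent games is the XOR of the component values.
Combined value = 2 ⊕ 2 ⊕ 14 = 14.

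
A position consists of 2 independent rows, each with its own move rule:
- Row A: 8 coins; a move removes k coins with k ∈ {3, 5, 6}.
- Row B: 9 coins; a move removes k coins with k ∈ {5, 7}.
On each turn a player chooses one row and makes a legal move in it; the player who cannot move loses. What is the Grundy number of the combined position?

3

Grundy values for row A (subtraction set {3, 5, 6}):
g(0) = mex{} = 0
g(1) = mex{} = 0
g(2) = mex{} = 0
g(3) = mex{0} = 1
g(4) = mex{0} = 1
g(5) = mex{0} = 1
g(6) = mex{0,1} = 2
g(7) = mex{0,1} = 2
g(8) = mex{0,1} = 2
So g(8) = 2.
Build the Grundy sequence for row B with g(k) = mex{g(k−s) : s ∈ {5, 7}, s ≤ k}:
g(0) = mex{} = 0
g(1) = mex{} = 0
g(2) = mex{} = 0
g(3) = mex{} = 0
g(4) = mex{} = 0
g(5) = mex{0} = 1
g(6) = mex{0} = 1
g(7) = mex{0} = 1
g(8) = mex{0} = 1
g(9) = mex{0} = 1
So g(9) = 1.
The value of a disjunctive sum is the nim-sum of the parts.
Combined value = 2 XOR 1 = 3.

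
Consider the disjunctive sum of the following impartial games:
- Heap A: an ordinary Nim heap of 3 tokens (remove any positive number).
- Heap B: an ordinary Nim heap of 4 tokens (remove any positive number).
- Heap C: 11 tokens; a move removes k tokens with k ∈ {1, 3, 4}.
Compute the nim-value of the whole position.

5

Heap A is a plain Nim heap of size 3, so its Grundy value is 3.
Heap B is a plain Nim heap of size 4, so its Grundy value is 4.
For heap C, compute g(0), g(1), … with moves {1, 3, 4}:
g(0) = mex{} = 0
g(1) = mex{0} = 1
g(2) = mex{1} = 0
g(3) = mex{0} = 1
g(4) = mex{0,1} = 2
g(5) = mex{0,1,2} = 3
g(6) = mex{0,1,3} = 2
g(7) = mex{1,2} = 0
g(8) = mex{0,2,3} = 1
g(9) = mex{1,2,3} = 0
g(10) = mex{0,2} = 1
g(11) = mex{0,1} = 2
So g(11) = 2.
The value of a disjunctive sum is the nim-sum of the parts.
Combined value = 3 XOR 4 XOR 2 = 5.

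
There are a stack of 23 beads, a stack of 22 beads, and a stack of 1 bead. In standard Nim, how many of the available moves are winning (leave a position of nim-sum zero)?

Compute the nim-sum pairwise:
23 XOR 22 = 1
1 XOR 1 = 0
The nim-sum is already 0, so every move leaves a nonzero nim-sum — there are no winning moves.

0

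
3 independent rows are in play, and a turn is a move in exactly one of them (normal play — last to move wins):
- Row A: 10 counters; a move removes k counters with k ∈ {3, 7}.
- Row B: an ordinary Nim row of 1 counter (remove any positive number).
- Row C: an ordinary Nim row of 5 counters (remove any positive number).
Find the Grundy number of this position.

4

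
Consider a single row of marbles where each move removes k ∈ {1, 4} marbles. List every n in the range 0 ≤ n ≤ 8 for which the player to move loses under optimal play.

Compute g(0), g(1), … for moves {1, 4}:
g(0) = mex{} = 0
g(1) = mex{0} = 1
g(2) = mex{1} = 0
g(3) = mex{0} = 1
g(4) = mex{0,1} = 2
g(5) = mex{1,2} = 0
g(6) = mex{0} = 1
g(7) = mex{1} = 0
g(8) = mex{0,2} = 1
The P-positions (g = 0) in 0..8 are 0, 2, 5, 7.

0, 2, 5, 7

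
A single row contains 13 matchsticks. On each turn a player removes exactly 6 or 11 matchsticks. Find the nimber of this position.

2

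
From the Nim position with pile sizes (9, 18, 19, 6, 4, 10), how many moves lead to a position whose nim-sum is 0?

Bitwise XOR of the heap sizes:
  01001  (9)
  10010  (18)
  10011  (19)
  00110  (6)
  00100  (4)
  01010  (10)
  -----
  00000  (0)
The nim-sum is already 0, so every move leaves a nonzero nim-sum — there are no winning moves.

0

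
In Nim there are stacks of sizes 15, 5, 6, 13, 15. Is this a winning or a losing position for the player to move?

Nim-sum: 15 ^ 5 ^ 6 ^ 13 ^ 15 = 14.
The nim-sum is 14 ≠ 0, so this is an N-position: the player to move can win.

Winning position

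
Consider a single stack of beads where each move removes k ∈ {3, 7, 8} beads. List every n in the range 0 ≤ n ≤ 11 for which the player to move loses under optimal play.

Grundy values for subtraction set {3, 7, 8}:
g(0) = mex{} = 0
g(1) = mex{} = 0
g(2) = mex{} = 0
g(3) = mex{0} = 1
g(4) = mex{0} = 1
g(5) = mex{0} = 1
g(6) = mex{1} = 0
g(7) = mex{0,1} = 2
g(8) = mex{0,1} = 2
g(9) = mex{0} = 1
g(10) = mex{0,1,2} = 3
g(11) = mex{1,2} = 0
The P-positions (g = 0) in 0..11 are 0, 1, 2, 6, 11.

0, 1, 2, 6, 11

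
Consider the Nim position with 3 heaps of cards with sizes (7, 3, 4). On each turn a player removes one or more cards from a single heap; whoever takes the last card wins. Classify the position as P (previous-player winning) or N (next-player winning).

Nim-sum: 7 XOR 3 XOR 4 = 0.
The nim-sum is 0, so this is a P-position: the player to move is in a losing position under optimal play.

P-position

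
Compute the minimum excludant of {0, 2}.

1

0 is in the set but 1 is not, so the mex is 1.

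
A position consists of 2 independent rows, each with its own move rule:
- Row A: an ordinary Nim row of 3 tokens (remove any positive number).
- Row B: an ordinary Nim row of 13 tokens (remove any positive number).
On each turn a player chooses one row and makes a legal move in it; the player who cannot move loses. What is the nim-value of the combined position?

Row A is a plain Nim row of size 3, so its Grundy value is 3.
Row B is a plain Nim row of size 13, so its Grundy value is 13.
The value of a disjunctive sum is the nim-sum of the parts.
Combined value = 3 ⊕ 13 = 14.

14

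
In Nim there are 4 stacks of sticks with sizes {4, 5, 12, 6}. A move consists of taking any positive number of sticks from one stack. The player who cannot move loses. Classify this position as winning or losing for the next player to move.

Compute the nim-sum pairwise:
4 XOR 5 = 1
1 XOR 12 = 13
13 XOR 6 = 11
The nim-sum is 11 ≠ 0, so this is an N-position: the player to move can win.

Winning position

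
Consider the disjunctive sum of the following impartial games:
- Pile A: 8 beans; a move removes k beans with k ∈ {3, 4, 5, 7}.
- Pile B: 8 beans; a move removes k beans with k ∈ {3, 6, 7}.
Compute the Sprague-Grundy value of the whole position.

0

Grundy values for pile A (subtraction set {3, 4, 5, 7}):
g(0) = mex{} = 0
g(1) = mex{} = 0
g(2) = mex{} = 0
g(3) = mex{0} = 1
g(4) = mex{0} = 1
g(5) = mex{0} = 1
g(6) = mex{0,1} = 2
g(7) = mex{0,1} = 2
g(8) = mex{0,1} = 2
So g(8) = 2.
Build the Grundy sequence for pile B with g(k) = mex{g(k−s) : s ∈ {3, 6, 7}, s ≤ k}:
k:     0  1  2  3  4  5  6  7  8
g(k):  0  0  0  1  1  1  2  2  2
So g(8) = 2.
By the Sprague-Grundy theorem, the Grundy value of a sum of independent games is the XOR of the component values.
Combined value = 2 ⊕ 2 = 0.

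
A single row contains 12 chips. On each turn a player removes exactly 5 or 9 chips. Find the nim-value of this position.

Build the Grundy sequence with g(k) = mex{g(k−s) : s ∈ {5, 9}, s ≤ k}:
g(0) = mex{} = 0
g(1) = mex{} = 0
g(2) = mex{} = 0
g(3) = mex{} = 0
g(4) = mex{} = 0
g(5) = mex{0} = 1
g(6) = mex{0} = 1
g(7) = mex{0} = 1
g(8) = mex{0} = 1
g(9) = mex{0} = 1
g(10) = mex{0,1} = 2
g(11) = mex{0,1} = 2
g(12) = mex{0,1} = 2
So g(12) = 2.

2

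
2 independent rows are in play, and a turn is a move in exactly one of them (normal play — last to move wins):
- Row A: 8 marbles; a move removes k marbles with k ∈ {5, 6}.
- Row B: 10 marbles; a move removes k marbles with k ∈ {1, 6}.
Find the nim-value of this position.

0

For row A, compute g(0), g(1), … with moves {5, 6}:
g(0) = mex{} = 0
g(1) = mex{} = 0
g(2) = mex{} = 0
g(3) = mex{} = 0
g(4) = mex{} = 0
g(5) = mex{0} = 1
g(6) = mex{0} = 1
g(7) = mex{0} = 1
g(8) = mex{0} = 1
So g(8) = 1.
Build the Grundy sequence for row B with g(k) = mex{g(k−s) : s ∈ {1, 6}, s ≤ k}:
g(0) = mex{} = 0
g(1) = mex{0} = 1
g(2) = mex{1} = 0
g(3) = mex{0} = 1
g(4) = mex{1} = 0
g(5) = mex{0} = 1
g(6) = mex{0,1} = 2
g(7) = mex{1,2} = 0
g(8) = mex{0} = 1
g(9) = mex{1} = 0
g(10) = mex{0} = 1
So g(10) = 1.
The value of a disjunctive sum is the nim-sum of the parts.
Combined value = 1 XOR 1 = 0.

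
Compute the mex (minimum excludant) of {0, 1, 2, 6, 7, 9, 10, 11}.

The values 0, 1, 2 are all present; 3 is the first non-negative integer missing from the set.

3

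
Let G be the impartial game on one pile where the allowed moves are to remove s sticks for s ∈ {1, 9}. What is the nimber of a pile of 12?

Grundy values for subtraction set {1, 9}:
k:     0  1  2  3  4  5  6  7  8  9 10 11 12
g(k):  0  1  0  1  0  1  0  1  0  1  0  1  0
So g(12) = 0.

0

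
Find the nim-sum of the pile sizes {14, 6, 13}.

Bitwise XOR of the heap sizes:
  1110  (14)
  0110  (6)
  1101  (13)
  ----
  0101  (5)

5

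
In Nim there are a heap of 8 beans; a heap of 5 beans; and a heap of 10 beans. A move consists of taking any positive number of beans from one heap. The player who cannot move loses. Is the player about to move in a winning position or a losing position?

Winning position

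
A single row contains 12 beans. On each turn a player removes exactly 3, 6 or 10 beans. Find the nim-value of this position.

Compute g(0), g(1), … for moves {3, 6, 10}:
k:     0  1  2  3  4  5  6  7  8  9 10 11 12
g(k):  0  0  0  1  1  1  2  2  2  0  3  3  1
So g(12) = 1.

1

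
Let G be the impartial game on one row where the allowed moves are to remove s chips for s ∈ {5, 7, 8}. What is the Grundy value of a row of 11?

Compute g(0), g(1), … for moves {5, 7, 8}:
g(0) = mex{} = 0
g(1) = mex{} = 0
g(2) = mex{} = 0
g(3) = mex{} = 0
g(4) = mex{} = 0
g(5) = mex{0} = 1
g(6) = mex{0} = 1
g(7) = mex{0} = 1
g(8) = mex{0} = 1
g(9) = mex{0} = 1
g(10) = mex{0,1} = 2
g(11) = mex{0,1} = 2
So g(11) = 2.

2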